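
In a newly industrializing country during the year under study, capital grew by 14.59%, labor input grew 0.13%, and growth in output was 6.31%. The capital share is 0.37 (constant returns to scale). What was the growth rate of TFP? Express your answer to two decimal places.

TFP growth was 0.83%.

Labor's share = 1 − 0.37 = 0.63.
Capital: 0.37 × 14.59 = 5.3983 pp.
Labor input: 0.63 × 0.13 = 0.0819 pp.
TFP growth = 6.31 − 5.4802 = 0.8298%.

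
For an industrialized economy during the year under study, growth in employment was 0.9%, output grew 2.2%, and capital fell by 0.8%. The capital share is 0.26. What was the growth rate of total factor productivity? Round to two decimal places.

Labor's share = 1 − 0.26 = 0.74.
Capital: 0.26 × (-0.8) = -0.208 pp.
Employment: 0.74 × 0.9 = 0.666 pp.
TFP growth = 2.2 − 0.458 = 1.742%.

Total factor productivity grew 1.74%.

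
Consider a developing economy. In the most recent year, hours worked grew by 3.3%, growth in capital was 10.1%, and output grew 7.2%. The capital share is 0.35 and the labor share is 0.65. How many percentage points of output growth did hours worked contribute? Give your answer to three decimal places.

Labor's share = 1 − 0.35 = 0.65.
Contribution = share × growth = 0.65 × 3.3 = 2.145 pp.

2.145 percentage points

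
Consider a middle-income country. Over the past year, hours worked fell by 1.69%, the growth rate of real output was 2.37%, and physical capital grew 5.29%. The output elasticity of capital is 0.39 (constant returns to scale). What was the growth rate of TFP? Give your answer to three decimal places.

TFP grew 1.338%.

Labor's share = 1 − 0.39 = 0.61.
Physical capital: 0.39 × 5.29 = 2.0631 pp.
Hours worked: 0.61 × (-1.69) = -1.0309 pp.
TFP growth = 2.37 − 1.0322 = 1.3378%.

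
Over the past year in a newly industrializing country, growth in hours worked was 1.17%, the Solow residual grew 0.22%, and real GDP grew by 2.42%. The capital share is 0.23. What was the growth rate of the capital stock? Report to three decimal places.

Labor's share = 1 − 0.23 = 0.77.
gY = gA + 0.77×1.17 + 0.23×g.
0.23×g = 2.42 − 0.22 − 0.9009 = 1.2991.
g = 1.2991 / 0.23 = 5.64826%.

5.648%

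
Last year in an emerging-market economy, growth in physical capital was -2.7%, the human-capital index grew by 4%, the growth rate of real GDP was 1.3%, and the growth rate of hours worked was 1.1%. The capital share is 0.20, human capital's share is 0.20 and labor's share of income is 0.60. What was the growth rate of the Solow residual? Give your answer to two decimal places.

Labor's share = 1 − 0.2 − 0.2 = 0.6.
Physical capital: 0.2 × (-2.7) = -0.54 pp.
The human-capital index: 0.2 × 4 = 0.8 pp.
Hours worked: 0.6 × 1.1 = 0.66 pp.
TFP growth = 1.3 − 0.92 = 0.38%.

0.38%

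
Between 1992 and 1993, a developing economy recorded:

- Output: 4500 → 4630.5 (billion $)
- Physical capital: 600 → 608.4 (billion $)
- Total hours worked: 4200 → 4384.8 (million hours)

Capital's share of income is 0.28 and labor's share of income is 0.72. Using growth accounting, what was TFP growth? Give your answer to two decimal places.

-0.66%

Output growth = (4630.5 − 4500) / 4500 = 2.9%.
Physical capital growth = (608.4 − 600) / 600 = 1.4%.
Total hours worked growth = (4384.8 − 4200) / 4200 = 4.4%.
Labor's share = 1 − 0.28 = 0.72.
Physical capital: 0.28 × 1.4 = 0.392 pp.
Total hours worked: 0.72 × 4.4 = 3.168 pp.
TFP growth = 2.9 − 3.56 = -0.66%.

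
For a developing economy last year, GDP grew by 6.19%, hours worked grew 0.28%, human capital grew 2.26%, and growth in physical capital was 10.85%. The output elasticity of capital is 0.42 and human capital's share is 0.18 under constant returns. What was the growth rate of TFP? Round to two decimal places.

TFP growth was 1.11%.

Labor's share = 1 − 0.42 − 0.18 = 0.4.
Physical capital: 0.42 × 10.85 = 4.557 pp.
Human capital: 0.18 × 2.26 = 0.4068 pp.
Hours worked: 0.4 × 0.28 = 0.112 pp.
TFP growth = 6.19 − 5.0758 = 1.1142%.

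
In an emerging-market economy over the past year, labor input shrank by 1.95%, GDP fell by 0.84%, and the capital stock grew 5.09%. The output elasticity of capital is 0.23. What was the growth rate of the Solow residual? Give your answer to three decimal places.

-0.509%

Labor's share = 1 − 0.23 = 0.77.
The capital stock: 0.23 × 5.09 = 1.1707 pp.
Labor input: 0.77 × (-1.95) = -1.5015 pp.
TFP growth = -0.84 + 0.3308 = -0.5092%.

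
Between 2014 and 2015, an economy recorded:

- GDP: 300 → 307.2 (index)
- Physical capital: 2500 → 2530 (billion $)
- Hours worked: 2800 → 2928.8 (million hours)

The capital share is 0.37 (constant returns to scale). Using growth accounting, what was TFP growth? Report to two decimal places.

GDP growth = (307.2 − 300) / 300 = 2.4%.
Physical capital growth = (2530 − 2500) / 2500 = 1.2%.
Hours worked growth = (2928.8 − 2800) / 2800 = 4.6%.
Labor's share = 1 − 0.37 = 0.63.
Physical capital: 0.37 × 1.2 = 0.444 pp.
Hours worked: 0.63 × 4.6 = 2.898 pp.
TFP growth = 2.4 − 3.342 = -0.942%.

-0.94%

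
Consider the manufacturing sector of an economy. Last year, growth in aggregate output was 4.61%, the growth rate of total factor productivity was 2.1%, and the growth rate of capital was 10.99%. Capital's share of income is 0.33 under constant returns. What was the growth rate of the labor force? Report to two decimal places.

Labor's share = 1 − 0.33 = 0.67.
gY = gA + 0.33×10.99 + 0.67×g.
0.67×g = 4.61 − 2.1 − 3.6267 = -1.1167.
g = -1.1167 / 0.67 = -1.6667%.

-1.67%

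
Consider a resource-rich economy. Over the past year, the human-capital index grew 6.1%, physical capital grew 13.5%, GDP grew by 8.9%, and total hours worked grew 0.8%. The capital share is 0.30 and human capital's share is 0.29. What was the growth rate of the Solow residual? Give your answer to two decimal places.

Labor's share = 1 − 0.3 − 0.29 = 0.41.
Physical capital: 0.3 × 13.5 = 4.05 pp.
The human-capital index: 0.29 × 6.1 = 1.769 pp.
Total hours worked: 0.41 × 0.8 = 0.328 pp.
TFP growth = 8.9 − 6.147 = 2.753%.

2.75%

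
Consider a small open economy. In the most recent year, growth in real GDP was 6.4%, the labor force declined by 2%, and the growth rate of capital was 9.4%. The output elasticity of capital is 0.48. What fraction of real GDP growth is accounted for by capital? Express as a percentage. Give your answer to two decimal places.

Capital accounted for 70.50% of growth.

Capital contributed 0.48 × 9.4 = 4.512 pp.
Share of growth = 4.512 / 6.4 × 100 = 70.5%.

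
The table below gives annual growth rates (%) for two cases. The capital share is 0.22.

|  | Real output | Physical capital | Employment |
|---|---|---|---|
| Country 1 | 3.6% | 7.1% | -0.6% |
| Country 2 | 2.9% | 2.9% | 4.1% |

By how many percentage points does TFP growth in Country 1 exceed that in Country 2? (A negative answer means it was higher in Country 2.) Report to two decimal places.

3.44 percentage points

Labor's share = 1 − 0.22 = 0.78.
Country 1: TFP = 3.6 − 1.562 + 0.468 = 2.506%.
Country 2: TFP = 2.9 − 0.638 − 3.198 = -0.936%.
Difference = 2.506 − (-0.936) = 3.442 pp.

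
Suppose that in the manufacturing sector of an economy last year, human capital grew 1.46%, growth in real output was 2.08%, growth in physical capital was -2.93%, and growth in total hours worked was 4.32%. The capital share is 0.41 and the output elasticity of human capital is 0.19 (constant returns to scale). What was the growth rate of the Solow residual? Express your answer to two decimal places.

Labor's share = 1 − 0.41 − 0.19 = 0.4.
Physical capital: 0.41 × (-2.93) = -1.2013 pp.
Human capital: 0.19 × 1.46 = 0.2774 pp.
Total hours worked: 0.4 × 4.32 = 1.728 pp.
TFP growth = 2.08 − 0.8041 = 1.2759%.

The Solow residual grew 1.28%.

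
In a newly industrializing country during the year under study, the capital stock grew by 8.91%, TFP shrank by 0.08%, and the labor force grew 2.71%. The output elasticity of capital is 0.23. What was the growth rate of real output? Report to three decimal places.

Labor's share = 1 − 0.23 = 0.77.
The capital stock: 0.23 × 8.91 = 2.0493 pp.
The labor force: 0.77 × 2.71 = 2.0867 pp.
Output growth = -0.08 + 4.136 = 4.056%.

4.056%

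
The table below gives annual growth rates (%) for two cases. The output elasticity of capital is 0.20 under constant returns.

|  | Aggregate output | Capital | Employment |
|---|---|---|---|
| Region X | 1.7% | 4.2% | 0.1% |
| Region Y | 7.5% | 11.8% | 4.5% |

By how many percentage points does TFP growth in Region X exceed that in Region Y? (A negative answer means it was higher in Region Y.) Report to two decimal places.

Labor's share = 1 − 0.2 = 0.8.
Region X: TFP = 1.7 − 0.84 − 0.08 = 0.78%.
Region Y: TFP = 7.5 − 2.36 − 3.6 = 1.54%.
Difference = 0.78 − (1.54) = -0.76 pp.

-0.76 percentage points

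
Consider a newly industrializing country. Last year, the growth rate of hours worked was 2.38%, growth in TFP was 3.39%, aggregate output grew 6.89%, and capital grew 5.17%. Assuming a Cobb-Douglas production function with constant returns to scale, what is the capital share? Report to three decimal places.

The capital share is 0.401.

gY = gA + α·gK + (1−α)·gL, so gY − gA − gL = α(gK − gL).
6.89 − 3.39 − 2.38 = α × (5.17 − 2.38).
1.12 = 2.79 α, so α = 0.40143.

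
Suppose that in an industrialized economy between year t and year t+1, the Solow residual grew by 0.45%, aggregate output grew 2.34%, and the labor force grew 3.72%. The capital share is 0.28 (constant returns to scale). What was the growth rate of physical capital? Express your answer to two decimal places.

-2.82%

Labor's share = 1 − 0.28 = 0.72.
gY = gA + 0.72×3.72 + 0.28×g.
0.28×g = 2.34 − 0.45 − 2.6784 = -0.7884.
g = -0.7884 / 0.28 = -2.8157%.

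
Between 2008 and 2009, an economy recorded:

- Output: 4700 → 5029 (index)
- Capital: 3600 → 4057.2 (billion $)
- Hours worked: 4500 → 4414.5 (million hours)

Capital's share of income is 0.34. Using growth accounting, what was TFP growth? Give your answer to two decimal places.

TFP grew 3.94%.

Output growth = (5029 − 4700) / 4700 = 7%.
Capital growth = (4057.2 − 3600) / 3600 = 12.7%.
Hours worked growth = (4414.5 − 4500) / 4500 = -1.9%.
Labor's share = 1 − 0.34 = 0.66.
Capital: 0.34 × 12.7 = 4.318 pp.
Hours worked: 0.66 × (-1.9) = -1.254 pp.
TFP growth = 7 − 3.064 = 3.936%.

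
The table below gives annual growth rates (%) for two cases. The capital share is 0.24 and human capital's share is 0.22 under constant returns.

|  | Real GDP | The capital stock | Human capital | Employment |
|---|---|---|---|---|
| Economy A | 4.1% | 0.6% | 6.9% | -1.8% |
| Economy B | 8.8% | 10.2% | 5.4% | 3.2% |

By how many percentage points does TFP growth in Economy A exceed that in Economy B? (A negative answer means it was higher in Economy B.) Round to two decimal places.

-0.03 percentage points

Labor's share = 1 − 0.24 − 0.22 = 0.54.
Economy A: TFP = 4.1 − 0.144 − 1.518 + 0.972 = 3.41%.
Economy B: TFP = 8.8 − 2.448 − 1.188 − 1.728 = 3.436%.
Difference = 3.41 − (3.436) = -0.026 pp.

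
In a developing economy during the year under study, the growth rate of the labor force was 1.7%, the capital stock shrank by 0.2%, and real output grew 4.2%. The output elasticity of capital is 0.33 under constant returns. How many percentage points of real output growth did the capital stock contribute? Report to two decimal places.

-0.07 pp

Contribution = share × growth = 0.33 × (-0.2) = -0.066 pp.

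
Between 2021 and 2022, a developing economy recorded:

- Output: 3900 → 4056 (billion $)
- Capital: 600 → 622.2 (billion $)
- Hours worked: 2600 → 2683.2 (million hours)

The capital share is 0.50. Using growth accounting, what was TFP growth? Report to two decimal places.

0.55%

Output growth = (4056 − 3900) / 3900 = 4%.
Capital growth = (622.2 − 600) / 600 = 3.7%.
Hours worked growth = (2683.2 − 2600) / 2600 = 3.2%.
Labor's share = 1 − 0.5 = 0.5.
Capital: 0.5 × 3.7 = 1.85 pp.
Hours worked: 0.5 × 3.2 = 1.6 pp.
TFP growth = 4 − 3.45 = 0.55%.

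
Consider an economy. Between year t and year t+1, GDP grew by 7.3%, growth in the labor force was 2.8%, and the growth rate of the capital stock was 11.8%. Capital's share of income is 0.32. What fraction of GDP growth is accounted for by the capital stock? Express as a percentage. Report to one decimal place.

The capital stock accounted for 51.7% of growth.

The capital stock contributed 0.32 × 11.8 = 3.776 pp.
Share of growth = 3.776 / 7.3 × 100 = 51.726%.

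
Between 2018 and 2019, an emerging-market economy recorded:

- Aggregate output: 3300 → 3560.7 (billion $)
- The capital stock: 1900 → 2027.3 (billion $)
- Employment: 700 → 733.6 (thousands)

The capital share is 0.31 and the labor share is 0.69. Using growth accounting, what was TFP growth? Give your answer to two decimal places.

Aggregate output growth = (3560.7 − 3300) / 3300 = 7.9%.
The capital stock growth = (2027.3 − 1900) / 1900 = 6.7%.
Employment growth = (733.6 − 700) / 700 = 4.8%.
Labor's share = 1 − 0.31 = 0.69.
The capital stock: 0.31 × 6.7 = 2.077 pp.
Employment: 0.69 × 4.8 = 3.312 pp.
TFP growth = 7.9 − 5.389 = 2.511%.

2.51%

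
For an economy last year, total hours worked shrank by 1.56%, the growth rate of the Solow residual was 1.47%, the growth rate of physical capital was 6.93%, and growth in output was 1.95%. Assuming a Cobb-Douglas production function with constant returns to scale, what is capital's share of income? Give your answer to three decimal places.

0.240

gY = gA + α·gK + (1−α)·gL, so gY − gA − gL = α(gK − gL).
1.95 − 1.47 + 1.56 = α × (6.93 − (-1.56)).
2.04 = 8.49 α, so α = 0.24028.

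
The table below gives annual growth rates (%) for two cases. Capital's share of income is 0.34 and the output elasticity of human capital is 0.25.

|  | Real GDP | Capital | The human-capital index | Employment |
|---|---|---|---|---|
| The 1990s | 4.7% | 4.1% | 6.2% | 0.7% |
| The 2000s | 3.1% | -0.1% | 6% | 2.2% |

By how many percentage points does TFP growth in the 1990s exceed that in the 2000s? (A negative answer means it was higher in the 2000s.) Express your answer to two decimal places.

0.74 percentage points

Labor's share = 1 − 0.34 − 0.25 = 0.41.
The 1990s: TFP = 4.7 − 1.394 − 1.55 − 0.287 = 1.469%.
The 2000s: TFP = 3.1 + 0.034 − 1.5 − 0.902 = 0.732%.
Difference = 1.469 − (0.732) = 0.737 pp.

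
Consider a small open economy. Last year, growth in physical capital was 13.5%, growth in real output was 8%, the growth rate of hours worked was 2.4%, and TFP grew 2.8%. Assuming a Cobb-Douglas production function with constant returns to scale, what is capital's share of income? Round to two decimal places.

gY = gA + α·gK + (1−α)·gL, so gY − gA − gL = α(gK − gL).
8 − 2.8 − 2.4 = α × (13.5 − 2.4).
2.8 = 11.1 α, so α = 0.2523.

α = 0.25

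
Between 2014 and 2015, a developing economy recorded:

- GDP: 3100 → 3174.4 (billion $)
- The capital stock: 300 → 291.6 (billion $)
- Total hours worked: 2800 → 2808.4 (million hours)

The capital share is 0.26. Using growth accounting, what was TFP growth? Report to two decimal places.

GDP growth = (3174.4 − 3100) / 3100 = 2.4%.
The capital stock growth = (291.6 − 300) / 300 = -2.8%.
Total hours worked growth = (2808.4 − 2800) / 2800 = 0.3%.
Labor's share = 1 − 0.26 = 0.74.
The capital stock: 0.26 × (-2.8) = -0.728 pp.
Total hours worked: 0.74 × 0.3 = 0.222 pp.
TFP growth = 2.4 + 0.506 = 2.906%.

2.91%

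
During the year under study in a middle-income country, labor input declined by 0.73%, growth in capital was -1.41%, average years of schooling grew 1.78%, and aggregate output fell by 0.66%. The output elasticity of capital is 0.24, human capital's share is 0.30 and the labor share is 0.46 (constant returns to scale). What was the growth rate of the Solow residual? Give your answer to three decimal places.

Labor's share = 1 − 0.24 − 0.3 = 0.46.
Capital: 0.24 × (-1.41) = -0.3384 pp.
Average years of schooling: 0.3 × 1.78 = 0.534 pp.
Labor input: 0.46 × (-0.73) = -0.3358 pp.
TFP growth = -0.66 + 0.1402 = -0.5198%.

-0.520%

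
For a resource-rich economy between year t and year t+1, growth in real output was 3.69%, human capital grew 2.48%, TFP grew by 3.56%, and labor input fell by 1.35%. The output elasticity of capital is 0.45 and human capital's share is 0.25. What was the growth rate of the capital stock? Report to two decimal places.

Labor's share = 1 − 0.45 − 0.25 = 0.3.
gY = gA + 0.25×2.48 + 0.3×(-1.35) + 0.45×g.
0.45×g = 3.69 − 3.56 − 0.215 = -0.085.
g = -0.085 / 0.45 = -0.1889%.

-0.19%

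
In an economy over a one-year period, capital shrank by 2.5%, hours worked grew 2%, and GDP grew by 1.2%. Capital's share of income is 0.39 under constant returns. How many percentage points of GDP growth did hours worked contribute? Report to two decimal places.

Labor's share = 1 − 0.39 = 0.61.
Contribution = share × growth = 0.61 × 2 = 1.22 pp.

1.22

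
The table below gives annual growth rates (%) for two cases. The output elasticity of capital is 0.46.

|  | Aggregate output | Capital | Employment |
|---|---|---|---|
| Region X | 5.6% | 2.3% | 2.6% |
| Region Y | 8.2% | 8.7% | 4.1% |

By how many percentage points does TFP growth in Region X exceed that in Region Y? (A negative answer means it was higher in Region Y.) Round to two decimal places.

Labor's share = 1 − 0.46 = 0.54.
Region X: TFP = 5.6 − 1.058 − 1.404 = 3.138%.
Region Y: TFP = 8.2 − 4.002 − 2.214 = 1.984%.
Difference = 3.138 − (1.984) = 1.154 pp.

1.15 percentage points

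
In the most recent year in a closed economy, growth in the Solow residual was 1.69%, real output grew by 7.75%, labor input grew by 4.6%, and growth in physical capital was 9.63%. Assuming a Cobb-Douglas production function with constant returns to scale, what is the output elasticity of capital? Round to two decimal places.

gY = gA + α·gK + (1−α)·gL, so gY − gA − gL = α(gK − gL).
7.75 − 1.69 − 4.6 = α × (9.63 − 4.6).
1.46 = 5.03 α, so α = 0.2903.

The output elasticity of capital is 0.29.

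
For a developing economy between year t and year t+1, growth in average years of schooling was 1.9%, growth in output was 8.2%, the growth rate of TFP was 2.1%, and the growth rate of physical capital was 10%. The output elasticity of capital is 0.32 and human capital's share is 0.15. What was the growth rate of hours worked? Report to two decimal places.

Hours worked grew 4.93%.

Labor's share = 1 − 0.32 − 0.15 = 0.53.
gY = gA + 0.32×10 + 0.15×1.9 + 0.53×g.
0.53×g = 8.2 − 2.1 − 3.485 = 2.615.
g = 2.615 / 0.53 = 4.934%.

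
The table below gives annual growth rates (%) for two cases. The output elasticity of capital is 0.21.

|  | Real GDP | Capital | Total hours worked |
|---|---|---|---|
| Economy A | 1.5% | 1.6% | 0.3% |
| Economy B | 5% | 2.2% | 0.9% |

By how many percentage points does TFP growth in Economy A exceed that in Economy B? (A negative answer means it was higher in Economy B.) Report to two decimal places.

Labor's share = 1 − 0.21 = 0.79.
Economy A: TFP = 1.5 − 0.336 − 0.237 = 0.927%.
Economy B: TFP = 5 − 0.462 − 0.711 = 3.827%.
Difference = 0.927 − (3.827) = -2.9 pp.

-2.90 percentage points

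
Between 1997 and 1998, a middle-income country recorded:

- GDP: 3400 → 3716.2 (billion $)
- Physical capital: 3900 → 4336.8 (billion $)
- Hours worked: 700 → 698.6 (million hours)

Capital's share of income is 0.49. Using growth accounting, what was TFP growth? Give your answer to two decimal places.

3.91%

GDP growth = (3716.2 − 3400) / 3400 = 9.3%.
Physical capital growth = (4336.8 − 3900) / 3900 = 11.2%.
Hours worked growth = (698.6 − 700) / 700 = -0.2%.
Labor's share = 1 − 0.49 = 0.51.
Physical capital: 0.49 × 11.2 = 5.488 pp.
Hours worked: 0.51 × (-0.2) = -0.102 pp.
TFP growth = 9.3 − 5.386 = 3.914%.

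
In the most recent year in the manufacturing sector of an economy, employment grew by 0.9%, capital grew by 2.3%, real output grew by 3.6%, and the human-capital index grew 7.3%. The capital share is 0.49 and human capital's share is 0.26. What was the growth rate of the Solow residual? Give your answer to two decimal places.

Labor's share = 1 − 0.49 − 0.26 = 0.25.
Capital: 0.49 × 2.3 = 1.127 pp.
The human-capital index: 0.26 × 7.3 = 1.898 pp.
Employment: 0.25 × 0.9 = 0.225 pp.
TFP growth = 3.6 − 3.25 = 0.35%.

The Solow residual growth was 0.35%.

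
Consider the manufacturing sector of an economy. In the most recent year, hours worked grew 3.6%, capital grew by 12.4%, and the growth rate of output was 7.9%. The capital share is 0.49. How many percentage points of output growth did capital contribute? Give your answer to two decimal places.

6.08 pp

Contribution = share × growth = 0.49 × 12.4 = 6.076 pp.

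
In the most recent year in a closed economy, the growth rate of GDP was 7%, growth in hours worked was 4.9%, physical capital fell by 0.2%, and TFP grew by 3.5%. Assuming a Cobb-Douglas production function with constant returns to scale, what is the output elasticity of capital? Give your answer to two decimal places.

The output elasticity of capital is 0.27.

gY = gA + α·gK + (1−α)·gL, so gY − gA − gL = α(gK − gL).
7 − 3.5 − 4.9 = α × (-0.2 − 4.9).
-1.4 = -5.1 α, so α = 0.2745.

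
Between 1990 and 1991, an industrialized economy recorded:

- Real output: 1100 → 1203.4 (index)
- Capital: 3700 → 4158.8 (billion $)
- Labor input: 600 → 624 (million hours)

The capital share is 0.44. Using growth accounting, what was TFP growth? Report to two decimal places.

TFP growth was 1.70%.

Real output growth = (1203.4 − 1100) / 1100 = 9.4%.
Capital growth = (4158.8 − 3700) / 3700 = 12.4%.
Labor input growth = (624 − 600) / 600 = 4%.
Labor's share = 1 − 0.44 = 0.56.
Capital: 0.44 × 12.4 = 5.456 pp.
Labor input: 0.56 × 4 = 2.24 pp.
TFP growth = 9.4 − 7.696 = 1.704%.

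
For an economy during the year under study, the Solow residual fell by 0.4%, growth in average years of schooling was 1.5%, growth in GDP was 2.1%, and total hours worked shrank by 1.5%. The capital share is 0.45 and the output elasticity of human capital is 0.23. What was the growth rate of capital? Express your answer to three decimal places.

Labor's share = 1 − 0.45 − 0.23 = 0.32.
gY = gA + 0.23×1.5 + 0.32×(-1.5) + 0.45×g.
0.45×g = 2.1 + 0.4 + 0.135 = 2.635.
g = 2.635 / 0.45 = 5.85556%.

5.856%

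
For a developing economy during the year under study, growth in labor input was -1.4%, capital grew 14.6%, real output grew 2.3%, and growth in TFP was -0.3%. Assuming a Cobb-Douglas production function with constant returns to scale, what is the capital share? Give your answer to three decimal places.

α = 0.250

gY = gA + α·gK + (1−α)·gL, so gY − gA − gL = α(gK − gL).
2.3 + 0.3 + 1.4 = α × (14.6 − (-1.4)).
4 = 16 α, so α = 0.25.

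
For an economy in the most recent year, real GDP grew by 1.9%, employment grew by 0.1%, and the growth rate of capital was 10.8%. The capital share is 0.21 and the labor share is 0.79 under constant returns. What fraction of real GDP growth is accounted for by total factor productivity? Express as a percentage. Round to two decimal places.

Labor's share = 1 − 0.21 = 0.79.
Capital: 0.21 × 10.8 = 2.268 pp.
Employment: 0.79 × 0.1 = 0.079 pp.
TFP growth = 1.9 − 2.347 = -0.447%.
TFP share of growth = -0.447 / 1.9 × 100 = -23.5263%.

Total factor productivity accounted for -23.53% of growth.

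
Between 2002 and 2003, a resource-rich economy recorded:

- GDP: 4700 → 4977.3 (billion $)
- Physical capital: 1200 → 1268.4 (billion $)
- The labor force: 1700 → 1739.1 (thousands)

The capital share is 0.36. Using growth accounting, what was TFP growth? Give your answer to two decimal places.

GDP growth = (4977.3 − 4700) / 4700 = 5.9%.
Physical capital growth = (1268.4 − 1200) / 1200 = 5.7%.
The labor force growth = (1739.1 − 1700) / 1700 = 2.3%.
Labor's share = 1 − 0.36 = 0.64.
Physical capital: 0.36 × 5.7 = 2.052 pp.
The labor force: 0.64 × 2.3 = 1.472 pp.
TFP growth = 5.9 − 3.524 = 2.376%.

TFP grew 2.38%.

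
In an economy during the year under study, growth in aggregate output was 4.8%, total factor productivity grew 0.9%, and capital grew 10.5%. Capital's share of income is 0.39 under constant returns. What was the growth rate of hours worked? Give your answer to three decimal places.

-0.320%

Labor's share = 1 − 0.39 = 0.61.
gY = gA + 0.39×10.5 + 0.61×g.
0.61×g = 4.8 − 0.9 − 4.095 = -0.195.
g = -0.195 / 0.61 = -0.31967%.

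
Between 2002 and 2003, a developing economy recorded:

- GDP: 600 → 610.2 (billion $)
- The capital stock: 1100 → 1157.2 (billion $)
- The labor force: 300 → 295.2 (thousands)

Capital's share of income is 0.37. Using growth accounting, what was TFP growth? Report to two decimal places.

TFP grew 0.78%.

GDP growth = (610.2 − 600) / 600 = 1.7%.
The capital stock growth = (1157.2 − 1100) / 1100 = 5.2%.
The labor force growth = (295.2 − 300) / 300 = -1.6%.
Labor's share = 1 − 0.37 = 0.63.
The capital stock: 0.37 × 5.2 = 1.924 pp.
The labor force: 0.63 × (-1.6) = -1.008 pp.
TFP growth = 1.7 − 0.916 = 0.784%.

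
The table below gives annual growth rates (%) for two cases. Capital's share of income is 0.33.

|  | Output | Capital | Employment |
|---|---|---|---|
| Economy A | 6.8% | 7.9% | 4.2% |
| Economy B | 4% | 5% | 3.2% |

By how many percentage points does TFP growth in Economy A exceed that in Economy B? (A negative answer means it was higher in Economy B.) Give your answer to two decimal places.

Labor's share = 1 − 0.33 = 0.67.
Economy A: TFP = 6.8 − 2.607 − 2.814 = 1.379%.
Economy B: TFP = 4 − 1.65 − 2.144 = 0.206%.
Difference = 1.379 − (0.206) = 1.173 pp.

1.17 percentage points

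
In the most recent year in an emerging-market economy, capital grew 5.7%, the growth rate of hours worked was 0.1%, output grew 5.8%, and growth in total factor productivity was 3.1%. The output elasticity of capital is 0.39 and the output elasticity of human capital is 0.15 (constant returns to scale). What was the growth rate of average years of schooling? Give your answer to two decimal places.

Labor's share = 1 − 0.39 − 0.15 = 0.46.
gY = gA + 0.39×5.7 + 0.46×0.1 + 0.15×g.
0.15×g = 5.8 − 3.1 − 2.269 = 0.431.
g = 0.431 / 0.15 = 2.8733%.

2.87%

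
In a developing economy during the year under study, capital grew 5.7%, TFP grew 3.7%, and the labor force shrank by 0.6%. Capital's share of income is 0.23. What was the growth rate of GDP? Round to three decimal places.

GDP grew 4.549%.

Labor's share = 1 − 0.23 = 0.77.
Capital: 0.23 × 5.7 = 1.311 pp.
The labor force: 0.77 × (-0.6) = -0.462 pp.
Output growth = 3.7 + 0.849 = 4.549%.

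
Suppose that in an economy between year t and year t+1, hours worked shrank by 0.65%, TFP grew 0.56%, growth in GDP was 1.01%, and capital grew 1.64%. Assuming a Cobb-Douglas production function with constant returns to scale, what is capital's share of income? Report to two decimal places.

α = 0.48

gY = gA + α·gK + (1−α)·gL, so gY − gA − gL = α(gK − gL).
1.01 − 0.56 + 0.65 = α × (1.64 − (-0.65)).
1.1 = 2.29 α, so α = 0.4803.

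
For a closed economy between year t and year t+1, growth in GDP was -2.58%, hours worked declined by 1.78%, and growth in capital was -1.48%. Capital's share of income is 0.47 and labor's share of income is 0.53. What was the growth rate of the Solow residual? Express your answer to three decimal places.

Labor's share = 1 − 0.47 = 0.53.
Capital: 0.47 × (-1.48) = -0.6956 pp.
Hours worked: 0.53 × (-1.78) = -0.9434 pp.
TFP growth = -2.58 + 1.639 = -0.941%.

-0.941%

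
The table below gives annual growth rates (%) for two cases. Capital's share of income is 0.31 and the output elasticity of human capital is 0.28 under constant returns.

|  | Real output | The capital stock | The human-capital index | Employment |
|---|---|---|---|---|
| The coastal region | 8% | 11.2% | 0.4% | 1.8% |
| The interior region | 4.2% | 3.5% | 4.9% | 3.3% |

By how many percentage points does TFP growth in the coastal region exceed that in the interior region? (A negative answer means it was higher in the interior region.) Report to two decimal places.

3.29 percentage points

Labor's share = 1 − 0.31 − 0.28 = 0.41.
The coastal region: TFP = 8 − 3.472 − 0.112 − 0.738 = 3.678%.
The interior region: TFP = 4.2 − 1.085 − 1.372 − 1.353 = 0.39%.
Difference = 3.678 − (0.39) = 3.288 pp.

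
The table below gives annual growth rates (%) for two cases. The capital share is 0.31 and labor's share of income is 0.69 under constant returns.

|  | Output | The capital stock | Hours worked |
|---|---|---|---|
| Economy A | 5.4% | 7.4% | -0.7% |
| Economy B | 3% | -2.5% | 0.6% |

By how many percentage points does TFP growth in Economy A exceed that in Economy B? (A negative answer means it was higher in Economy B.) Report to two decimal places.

0.23 percentage points

Labor's share = 1 − 0.31 = 0.69.
Economy A: TFP = 5.4 − 2.294 + 0.483 = 3.589%.
Economy B: TFP = 3 + 0.775 − 0.414 = 3.361%.
Difference = 3.589 − (3.361) = 0.228 pp.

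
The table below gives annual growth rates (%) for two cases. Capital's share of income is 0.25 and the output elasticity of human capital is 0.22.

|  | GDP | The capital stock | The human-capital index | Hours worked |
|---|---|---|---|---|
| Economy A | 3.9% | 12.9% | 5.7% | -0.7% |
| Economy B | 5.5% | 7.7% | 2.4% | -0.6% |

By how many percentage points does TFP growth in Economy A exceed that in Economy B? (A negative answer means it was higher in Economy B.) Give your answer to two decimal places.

Labor's share = 1 − 0.25 − 0.22 = 0.53.
Economy A: TFP = 3.9 − 3.225 − 1.254 + 0.371 = -0.208%.
Economy B: TFP = 5.5 − 1.925 − 0.528 + 0.318 = 3.365%.
Difference = -0.208 − (3.365) = -3.573 pp.

-3.57 percentage points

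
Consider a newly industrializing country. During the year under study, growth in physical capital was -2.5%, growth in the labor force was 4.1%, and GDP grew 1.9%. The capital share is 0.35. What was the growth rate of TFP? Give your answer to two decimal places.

Labor's share = 1 − 0.35 = 0.65.
Physical capital: 0.35 × (-2.5) = -0.875 pp.
The labor force: 0.65 × 4.1 = 2.665 pp.
TFP growth = 1.9 − 1.79 = 0.11%.

0.11%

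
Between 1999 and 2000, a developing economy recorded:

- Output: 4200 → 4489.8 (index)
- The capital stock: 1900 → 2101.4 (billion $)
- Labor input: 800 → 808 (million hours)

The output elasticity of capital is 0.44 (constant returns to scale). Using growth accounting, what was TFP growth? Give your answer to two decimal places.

TFP growth was 1.68%.

Output growth = (4489.8 − 4200) / 4200 = 6.9%.
The capital stock growth = (2101.4 − 1900) / 1900 = 10.6%.
Labor input growth = (808 − 800) / 800 = 1%.
Labor's share = 1 − 0.44 = 0.56.
The capital stock: 0.44 × 10.6 = 4.664 pp.
Labor input: 0.56 × 1 = 0.56 pp.
TFP growth = 6.9 − 5.224 = 1.676%.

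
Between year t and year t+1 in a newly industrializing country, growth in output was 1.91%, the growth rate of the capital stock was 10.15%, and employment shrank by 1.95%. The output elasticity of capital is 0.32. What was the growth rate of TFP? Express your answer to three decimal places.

-0.012%

Labor's share = 1 − 0.32 = 0.68.
The capital stock: 0.32 × 10.15 = 3.248 pp.
Employment: 0.68 × (-1.95) = -1.326 pp.
TFP growth = 1.91 − 1.922 = -0.012%.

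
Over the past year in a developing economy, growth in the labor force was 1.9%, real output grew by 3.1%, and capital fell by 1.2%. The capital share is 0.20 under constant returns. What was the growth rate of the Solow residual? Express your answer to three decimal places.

The Solow residual grew 1.820%.

Labor's share = 1 − 0.2 = 0.8.
Capital: 0.2 × (-1.2) = -0.24 pp.
The labor force: 0.8 × 1.9 = 1.52 pp.
TFP growth = 3.1 − 1.28 = 1.82%.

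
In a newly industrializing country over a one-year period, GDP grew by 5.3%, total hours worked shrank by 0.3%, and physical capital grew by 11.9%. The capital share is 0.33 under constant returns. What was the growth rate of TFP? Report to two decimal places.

1.57%

Labor's share = 1 − 0.33 = 0.67.
Physical capital: 0.33 × 11.9 = 3.927 pp.
Total hours worked: 0.67 × (-0.3) = -0.201 pp.
TFP growth = 5.3 − 3.726 = 1.574%.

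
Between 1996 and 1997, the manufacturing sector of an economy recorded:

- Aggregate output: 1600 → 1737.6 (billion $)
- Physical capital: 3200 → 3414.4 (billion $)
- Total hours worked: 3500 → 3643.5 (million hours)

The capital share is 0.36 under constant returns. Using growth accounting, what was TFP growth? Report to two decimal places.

3.56%

Aggregate output growth = (1737.6 − 1600) / 1600 = 8.6%.
Physical capital growth = (3414.4 − 3200) / 3200 = 6.7%.
Total hours worked growth = (3643.5 − 3500) / 3500 = 4.1%.
Labor's share = 1 − 0.36 = 0.64.
Physical capital: 0.36 × 6.7 = 2.412 pp.
Total hours worked: 0.64 × 4.1 = 2.624 pp.
TFP growth = 8.6 − 5.036 = 3.564%.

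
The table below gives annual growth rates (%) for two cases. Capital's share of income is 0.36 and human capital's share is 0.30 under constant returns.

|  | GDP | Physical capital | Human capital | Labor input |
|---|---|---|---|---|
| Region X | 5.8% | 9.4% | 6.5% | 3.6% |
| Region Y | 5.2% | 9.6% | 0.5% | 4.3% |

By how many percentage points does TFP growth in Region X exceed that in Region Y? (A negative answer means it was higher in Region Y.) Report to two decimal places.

-0.89 percentage points

Labor's share = 1 − 0.36 − 0.3 = 0.34.
Region X: TFP = 5.8 − 3.384 − 1.95 − 1.224 = -0.758%.
Region Y: TFP = 5.2 − 3.456 − 0.15 − 1.462 = 0.132%.
Difference = -0.758 − (0.132) = -0.89 pp.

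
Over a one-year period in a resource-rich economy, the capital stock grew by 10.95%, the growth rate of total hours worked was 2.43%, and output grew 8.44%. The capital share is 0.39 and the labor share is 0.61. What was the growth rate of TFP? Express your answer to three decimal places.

Labor's share = 1 − 0.39 = 0.61.
The capital stock: 0.39 × 10.95 = 4.2705 pp.
Total hours worked: 0.61 × 2.43 = 1.4823 pp.
TFP growth = 8.44 − 5.7528 = 2.6872%.

2.687%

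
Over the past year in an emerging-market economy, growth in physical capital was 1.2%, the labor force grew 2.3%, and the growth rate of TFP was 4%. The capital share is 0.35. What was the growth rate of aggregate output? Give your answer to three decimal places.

5.915%

Labor's share = 1 − 0.35 = 0.65.
Physical capital: 0.35 × 1.2 = 0.42 pp.
The labor force: 0.65 × 2.3 = 1.495 pp.
Output growth = 4 + 1.915 = 5.915%.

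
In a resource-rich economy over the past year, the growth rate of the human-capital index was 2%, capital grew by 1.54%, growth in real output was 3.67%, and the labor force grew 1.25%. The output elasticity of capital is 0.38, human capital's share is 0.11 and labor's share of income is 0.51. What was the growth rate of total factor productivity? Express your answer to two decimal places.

Labor's share = 1 − 0.38 − 0.11 = 0.51.
Capital: 0.38 × 1.54 = 0.5852 pp.
The human-capital index: 0.11 × 2 = 0.22 pp.
The labor force: 0.51 × 1.25 = 0.6375 pp.
TFP growth = 3.67 − 1.4427 = 2.2273%.

2.23%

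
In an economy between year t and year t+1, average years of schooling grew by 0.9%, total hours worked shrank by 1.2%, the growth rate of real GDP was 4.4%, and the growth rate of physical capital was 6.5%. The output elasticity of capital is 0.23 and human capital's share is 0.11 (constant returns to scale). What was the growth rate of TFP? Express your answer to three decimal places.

3.598%

Labor's share = 1 − 0.23 − 0.11 = 0.66.
Physical capital: 0.23 × 6.5 = 1.495 pp.
Average years of schooling: 0.11 × 0.9 = 0.099 pp.
Total hours worked: 0.66 × (-1.2) = -0.792 pp.
TFP growth = 4.4 − 0.802 = 3.598%.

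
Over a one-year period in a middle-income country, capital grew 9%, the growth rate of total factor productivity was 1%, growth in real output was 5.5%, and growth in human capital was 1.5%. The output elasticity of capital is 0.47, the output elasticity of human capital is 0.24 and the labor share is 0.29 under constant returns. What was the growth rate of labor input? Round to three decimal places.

-0.310%

Labor's share = 1 − 0.47 − 0.24 = 0.29.
gY = gA + 0.47×9 + 0.24×1.5 + 0.29×g.
0.29×g = 5.5 − 1 − 4.59 = -0.09.
g = -0.09 / 0.29 = -0.31034%.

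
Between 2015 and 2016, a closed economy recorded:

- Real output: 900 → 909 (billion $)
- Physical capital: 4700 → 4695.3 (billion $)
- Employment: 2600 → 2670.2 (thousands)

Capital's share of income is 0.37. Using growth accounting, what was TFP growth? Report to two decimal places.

Real output growth = (909 − 900) / 900 = 1%.
Physical capital growth = (4695.3 − 4700) / 4700 = -0.1%.
Employment growth = (2670.2 − 2600) / 2600 = 2.7%.
Labor's share = 1 − 0.37 = 0.63.
Physical capital: 0.37 × (-0.1) = -0.037 pp.
Employment: 0.63 × 2.7 = 1.701 pp.
TFP growth = 1 − 1.664 = -0.664%.

-0.66%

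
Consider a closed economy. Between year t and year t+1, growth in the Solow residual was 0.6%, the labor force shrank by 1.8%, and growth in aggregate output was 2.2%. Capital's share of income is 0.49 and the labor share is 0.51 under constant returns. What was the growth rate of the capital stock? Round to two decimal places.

Labor's share = 1 − 0.49 = 0.51.
gY = gA + 0.51×(-1.8) + 0.49×g.
0.49×g = 2.2 − 0.6 + 0.918 = 2.518.
g = 2.518 / 0.49 = 5.1388%.

5.14%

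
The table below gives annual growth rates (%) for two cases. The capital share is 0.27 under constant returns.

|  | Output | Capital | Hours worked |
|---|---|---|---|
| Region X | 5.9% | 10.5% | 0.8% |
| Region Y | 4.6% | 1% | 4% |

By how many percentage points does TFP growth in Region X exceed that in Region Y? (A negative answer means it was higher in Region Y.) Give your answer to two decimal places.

1.07 percentage points

Labor's share = 1 − 0.27 = 0.73.
Region X: TFP = 5.9 − 2.835 − 0.584 = 2.481%.
Region Y: TFP = 4.6 − 0.27 − 2.92 = 1.41%.
Difference = 2.481 − (1.41) = 1.071 pp.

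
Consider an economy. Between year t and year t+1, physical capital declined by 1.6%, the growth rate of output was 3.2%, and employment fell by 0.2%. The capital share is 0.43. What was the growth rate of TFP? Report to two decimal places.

TFP grew 4.00%.

Labor's share = 1 − 0.43 = 0.57.
Physical capital: 0.43 × (-1.6) = -0.688 pp.
Employment: 0.57 × (-0.2) = -0.114 pp.
TFP growth = 3.2 + 0.802 = 4.002%.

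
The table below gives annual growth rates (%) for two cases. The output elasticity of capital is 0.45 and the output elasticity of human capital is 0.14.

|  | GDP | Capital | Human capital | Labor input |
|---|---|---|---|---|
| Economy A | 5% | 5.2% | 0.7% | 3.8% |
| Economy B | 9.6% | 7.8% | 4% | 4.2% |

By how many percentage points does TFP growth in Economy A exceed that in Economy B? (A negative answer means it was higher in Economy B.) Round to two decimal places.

-2.80 percentage points

Labor's share = 1 − 0.45 − 0.14 = 0.41.
Economy A: TFP = 5 − 2.34 − 0.098 − 1.558 = 1.004%.
Economy B: TFP = 9.6 − 3.51 − 0.56 − 1.722 = 3.808%.
Difference = 1.004 − (3.808) = -2.804 pp.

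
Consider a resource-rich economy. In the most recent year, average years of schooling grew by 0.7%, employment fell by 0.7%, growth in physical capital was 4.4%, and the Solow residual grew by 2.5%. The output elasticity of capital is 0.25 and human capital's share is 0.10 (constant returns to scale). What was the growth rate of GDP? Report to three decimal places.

GDP grew 3.215%.

Labor's share = 1 − 0.25 − 0.1 = 0.65.
Physical capital: 0.25 × 4.4 = 1.1 pp.
Average years of schooling: 0.1 × 0.7 = 0.07 pp.
Employment: 0.65 × (-0.7) = -0.455 pp.
Output growth = 2.5 + 0.715 = 3.215%.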